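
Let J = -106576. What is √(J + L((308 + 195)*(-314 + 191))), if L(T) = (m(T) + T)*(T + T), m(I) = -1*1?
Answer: 2*√1913890871 ≈ 87496.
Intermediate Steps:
m(I) = -1
L(T) = 2*T*(-1 + T) (L(T) = (-1 + T)*(T + T) = (-1 + T)*(2*T) = 2*T*(-1 + T))
√(J + L((308 + 195)*(-314 + 191))) = √(-106576 + 2*((308 + 195)*(-314 + 191))*(-1 + (308 + 195)*(-314 + 191))) = √(-106576 + 2*(503*(-123))*(-1 + 503*(-123))) = √(-106576 + 2*(-61869)*(-1 - 61869)) = √(-106576 + 2*(-61869)*(-61870)) = √(-106576 + 7655670060) = √7655563484 = 2*√1913890871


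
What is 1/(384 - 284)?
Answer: 1/100 ≈ 0.010000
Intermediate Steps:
1/(384 - 284) = 1/100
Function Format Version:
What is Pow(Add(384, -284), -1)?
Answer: Rational(1, 100) ≈ 0.010000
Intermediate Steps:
Pow(Add(384, -284), -1) = Pow(100, -1) = Rational(1, 100)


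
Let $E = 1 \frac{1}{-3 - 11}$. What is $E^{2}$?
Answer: $\frac{1}{196} \approx 0.005102$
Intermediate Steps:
$E = - \frac{1}{14}$ ($E = 1 \frac{1}{-14} = 1 \left(- \frac{1}{14}\right) = - \frac{1}{14} \approx -0.071429$)
$E^{2} = \left(- \frac{1}{14}\right)^{2} = \frac{1}{196}$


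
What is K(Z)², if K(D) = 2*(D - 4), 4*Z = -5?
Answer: 441/4 ≈ 110.25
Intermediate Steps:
Z = -5/4 (Z = (¼)*(-5) = -5/4 ≈ -1.2500)
K(D) = -8 + 2*D (K(D) = 2*(-4 + D) = -8 + 2*D)
K(Z)² = (-8 + 2*(-5/4))² = (-8 - 5/2)² = (-21/2)² = 441/4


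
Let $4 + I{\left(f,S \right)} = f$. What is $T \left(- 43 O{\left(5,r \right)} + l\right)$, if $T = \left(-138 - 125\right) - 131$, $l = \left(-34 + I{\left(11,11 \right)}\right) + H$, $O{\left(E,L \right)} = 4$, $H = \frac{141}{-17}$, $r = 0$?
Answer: $\frac{1388456}{17} \approx 81674.0$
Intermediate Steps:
$I{\left(f,S \right)} = -4 + f$
$H = - \frac{141}{17}$ ($H = 141 \left(- \frac{1}{17}\right) = - \frac{141}{17} \approx -8.2941$)
$l = - \frac{600}{17}$ ($l = \left(-34 + \left(-4 + 11\right)\right) - \frac{141}{17} = \left(-34 + 7\right) - \frac{141}{17} = -27 - \frac{141}{17} = - \frac{600}{17} \approx -35.294$)
$T = -394$ ($T = -263 - 131 = -394$)
$T \left(- 43 O{\left(5,r \right)} + l\right) = - 394 \left(\left(-43\right) 4 - \frac{600}{17}\right) = - 394 \left(-172 - \frac{600}{17}\right) = \left(-394\right) \left(- \frac{3524}{17}\right) = \frac{1388456}{17}$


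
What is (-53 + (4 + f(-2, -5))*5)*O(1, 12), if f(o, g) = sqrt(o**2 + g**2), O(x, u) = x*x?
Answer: -33 + 5*sqrt(29) ≈ -6.0742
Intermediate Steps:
O(x, u) = x**2
f(o, g) = sqrt(g**2 + o**2)
(-53 + (4 + f(-2, -5))*5)*O(1, 12) = (-53 + (4 + sqrt((-5)**2 + (-2)**2))*5)*1**2 = (-53 + (4 + sqrt(25 + 4))*5)*1 = (-53 + (4 + sqrt(29))*5)*1 = (-53 + (20 + 5*sqrt(29)))*1 = (-33 + 5*sqrt(29))*1 = -33 + 5*sqrt(29)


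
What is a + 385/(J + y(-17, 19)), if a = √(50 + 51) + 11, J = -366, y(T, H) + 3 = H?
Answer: 99/10 + √101 ≈ 19.950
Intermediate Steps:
y(T, H) = -3 + H
a = 11 + √101 (a = √101 + 11 = 11 + √101 ≈ 21.050)
a + 385/(J + y(-17, 19)) = (11 + √101) + 385/(-366 + (-3 + 19)) = (11 + √101) + 385/(-366 + 16) = (11 + √101) + 385/(-350) = (11 + √101) + 385*(-1/350) = (11 + √101) - 11/10 = 99/10 + √101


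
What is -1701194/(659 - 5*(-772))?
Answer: -1701194/4519 ≈ -376.45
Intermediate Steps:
-1701194/(659 - 5*(-772)) = -1701194/(659 + 3860) = -1701194/4519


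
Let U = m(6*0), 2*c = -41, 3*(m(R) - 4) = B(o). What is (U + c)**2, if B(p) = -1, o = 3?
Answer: 10201/36 ≈ 283.36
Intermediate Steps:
m(R) = 11/3 (m(R) = 4 + (1/3)*(-1) = 4 - 1/3 = 11/3)
c = -41/2 (c = (1/2)*(-41) = -41/2 ≈ -20.500)
U = 11/3 ≈ 3.6667
(U + c)**2 = (11/3 - 41/2)**2 = (-101/6)**2 = 10201/36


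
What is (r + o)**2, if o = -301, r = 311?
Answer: 100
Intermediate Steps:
(r + o)**2 = (311 - 301)**2 = 10**2 = 100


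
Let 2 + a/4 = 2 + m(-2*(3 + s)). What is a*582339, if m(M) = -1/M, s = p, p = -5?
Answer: -582339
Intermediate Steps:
s = -5
a = -1 (a = -8 + 4*(2 - 1/((-2*(3 - 5)))) = -8 + 4*(2 - 1/((-2*(-2)))) = -8 + 4*(2 - 1/4) = -8 + 4*(2 - 1*¼) = -8 + 4*(2 - ¼) = -8 + 4*(7/4) = -8 + 7 = -1)
a*582339 = -1*582339 = -582339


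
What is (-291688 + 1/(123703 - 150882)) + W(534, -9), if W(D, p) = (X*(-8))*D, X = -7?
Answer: -7115027337/27179 ≈ -2.6178e+5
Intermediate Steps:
W(D, p) = 56*D (W(D, p) = (-7*(-8))*D = 56*D)
(-291688 + 1/(123703 - 150882)) + W(534, -9) = (-291688 + 1/(123703 - 150882)) + 56*534 = (-291688 + 1/(-27179)) + 29904 = (-291688 - 1/27179) + 29904 = -7927788153/27179 + 29904 = -7115027337/27179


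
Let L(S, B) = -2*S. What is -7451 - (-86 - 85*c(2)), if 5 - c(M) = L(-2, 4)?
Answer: -7280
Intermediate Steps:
c(M) = 1 (c(M) = 5 - (-2)*(-2) = 5 - 1*4 = 5 - 4 = 1)
-7451 - (-86 - 85*c(2)) = -7451 - (-86 - 85*1) = -7451 - (-86 - 85) = -7451 - 1*(-171) = -7451 + 171 = -7280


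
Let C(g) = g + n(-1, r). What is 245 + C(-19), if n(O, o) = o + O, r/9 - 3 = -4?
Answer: 216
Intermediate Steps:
r = -9 (r = 27 + 9*(-4) = 27 - 36 = -9)
n(O, o) = O + o
C(g) = -10 + g (C(g) = g + (-1 - 9) = g - 10 = -10 + g)
245 + C(-19) = 245 + (-10 - 19) = 245 - 29 = 216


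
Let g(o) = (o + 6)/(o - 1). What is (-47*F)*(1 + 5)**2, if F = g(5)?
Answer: -4653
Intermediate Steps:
g(o) = (6 + o)/(-1 + o)
F = 11/4 (F = (6 + 5)/(-1 + 5) = 11/4 ≈ 2.7500)
(-47*F)*(1 + 5)**2 = (-47*11/4)*(1 + 5)**2 = -517/4*6**2 = -517/4*36 = -4653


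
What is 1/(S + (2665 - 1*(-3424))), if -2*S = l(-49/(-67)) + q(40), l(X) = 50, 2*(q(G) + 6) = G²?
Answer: 1/5667 ≈ 0.00017646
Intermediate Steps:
q(G) = -6 + G²/2
S = -422 (S = -(50 + (-6 + (½)*40²))/2 = -(50 + (-6 + (½)*1600))/2 = -(50 + (-6 + 800))/2 = -(50 + 794)/2 = -½*844 = -422)
1/(S + (2665 - 1*(-3424))) = 1/(-422 + (2665 - 1*(-3424))) = 1/(-422 + (2665 + 3424)) = 1/(-422 + 6089) = 1/5667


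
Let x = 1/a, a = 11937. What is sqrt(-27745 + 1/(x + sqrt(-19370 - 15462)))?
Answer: 2*sqrt((-3952 - 331192065*I*sqrt(2177))/(1 + 47748*I*sqrt(2177))) ≈ 1.6084e-5 - 166.57*I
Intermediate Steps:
x = 1/11937 ≈ 8.3773e-5
sqrt(-27745 + 1/(x + sqrt(-19370 - 15462))) = sqrt(-27745 + 1/(1/11937 + sqrt(-19370 - 15462))) = sqrt(-27745 + 1/(1/11937 + sqrt(-34832))) = sqrt(-27745 + 1/(1/11937 + 4*I*sqrt(2177)))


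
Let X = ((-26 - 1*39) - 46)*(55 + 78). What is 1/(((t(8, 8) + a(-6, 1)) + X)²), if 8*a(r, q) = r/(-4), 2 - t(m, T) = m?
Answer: 256/55838162601 ≈ 4.5847e-9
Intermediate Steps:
t(m, T) = 2 - m
a(r, q) = -r/32 (a(r, q) = (r/(-4))/8 = (r*(-¼))/8 = (-r/4)/8 = -r/32)
X = -14763 (X = ((-26 - 39) - 46)*133 = (-65 - 46)*133 = -111*133 = -14763)
1/(((t(8, 8) + a(-6, 1)) + X)²) = 1/((((2 - 1*8) - 1/32*(-6)) - 14763)²) = 1/((((2 - 8) + 3/16) - 14763)²) = 1/(((-6 + 3/16) - 14763)²) = 1/((-93/16 - 14763)²) = 1/((-236301/16)²) = 1/(55838162601/256) = 256/55838162601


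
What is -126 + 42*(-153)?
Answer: -6552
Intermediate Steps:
-126 + 42*(-153) = -126 - 6426 = -6552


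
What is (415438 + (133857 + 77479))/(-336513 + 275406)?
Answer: -626774/61107 ≈ -10.257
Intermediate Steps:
(415438 + (133857 + 77479))/(-336513 + 275406) = (415438 + 211336)/(-61107) = 626774*(-1/61107) = -626774/61107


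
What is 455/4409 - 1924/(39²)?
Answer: -599297/515853 ≈ -1.1618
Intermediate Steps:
455/4409 - 1924/(39²) = 455*(1/4409) - 1924/1521 = 455/4409 - 1924*1/1521 = 455/4409 - 148/117 = -599297/515853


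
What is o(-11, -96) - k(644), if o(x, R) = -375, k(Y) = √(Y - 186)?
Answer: -375 - √458 ≈ -396.40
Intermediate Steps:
k(Y) = √(-186 + Y)
o(-11, -96) - k(644) = -375 - √(-186 + 644) = -375 - √458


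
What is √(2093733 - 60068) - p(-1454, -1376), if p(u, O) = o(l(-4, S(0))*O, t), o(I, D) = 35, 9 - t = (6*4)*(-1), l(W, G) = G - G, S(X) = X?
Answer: -35 + √2033665 ≈ 1391.1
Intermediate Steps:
l(W, G) = 0
t = 33 (t = 9 - 6*4*(-1) = 9 - 24*(-1) = 9 - 1*(-24) = 9 + 24 = 33)
p(u, O) = 35
√(2093733 - 60068) - p(-1454, -1376) = √(2093733 - 60068) - 1*35 = √2033665 - 35 = -35 + √2033665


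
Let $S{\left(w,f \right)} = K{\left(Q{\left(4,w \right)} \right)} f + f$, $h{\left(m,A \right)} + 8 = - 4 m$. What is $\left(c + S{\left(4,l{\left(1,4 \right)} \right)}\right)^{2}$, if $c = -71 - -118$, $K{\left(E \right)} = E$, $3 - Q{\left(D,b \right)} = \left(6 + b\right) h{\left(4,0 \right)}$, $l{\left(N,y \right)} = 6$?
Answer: $2283121$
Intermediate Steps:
$h{\left(m,A \right)} = -8 - 4 m$
$Q{\left(D,b \right)} = 147 + 24 b$ ($Q{\left(D,b \right)} = 3 - \left(6 + b\right) \left(-8 - 16\right) = 3 - \left(6 + b\right) \left(-24\right) = 3 - \left(-144 - 24 b\right) = 3 + \left(144 + 24 b\right) = 147 + 24 b$)
$S{\left(w,f \right)} = f + f \left(147 + 24 w\right)$ ($S{\left(w,f \right)} = \left(147 + 24 w\right) f + f = f \left(147 + 24 w\right) + f = f + f \left(147 + 24 w\right)$)
$c = 47$ ($c = -71 + 118 = 47$)
$\left(c + S{\left(4,l{\left(1,4 \right)} \right)}\right)^{2} = \left(47 + 4 \cdot 6 \left(37 + 6 \cdot 4\right)\right)^{2} = \left(47 + 4 \cdot 6 \left(37 + 24\right)\right)^{2} = \left(47 + 4 \cdot 6 \cdot 61\right)^{2} = \left(47 + 1464\right)^{2} = 1511^{2} = 2283121$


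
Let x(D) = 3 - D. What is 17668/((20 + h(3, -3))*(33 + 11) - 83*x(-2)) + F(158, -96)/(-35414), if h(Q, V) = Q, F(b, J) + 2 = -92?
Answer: 312875335/10571079 ≈ 29.597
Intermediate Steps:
F(b, J) = -94 (F(b, J) = -2 - 92 = -94)
17668/((20 + h(3, -3))*(33 + 11) - 83*x(-2)) + F(158, -96)/(-35414) = 17668/((20 + 3)*(33 + 11) - 83*(3 - 1*(-2))) - 94/(-35414) = 17668/(23*44 - 83*(3 + 2)) - 94*(-1/35414) = 17668/(1012 - 83*5) + 47/17707 = 17668/(1012 - 415) + 47/17707 = 17668/597 + 47/17707 = 312875335/10571079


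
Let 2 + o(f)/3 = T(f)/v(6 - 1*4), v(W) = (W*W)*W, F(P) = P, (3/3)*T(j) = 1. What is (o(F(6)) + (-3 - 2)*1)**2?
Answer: 7225/64 ≈ 112.89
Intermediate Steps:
T(j) = 1
v(W) = W**3 (v(W) = W**2*W = W**3)
o(f) = -45/8 (o(f) = -6 + 3*(1/(6 - 1*4)**3) = -6 + 3*(1/(6 - 4)**3) = -6 + 3*(1/2**3) = -6 + 3*(1/8) = -6 + 3/8 = -45/8)
(o(F(6)) + (-3 - 2)*1)**2 = (-45/8 + (-3 - 2)*1)**2 = (-45/8 - 5*1)**2 = (-45/8 - 5)**2 = (-85/8)**2 = 7225/64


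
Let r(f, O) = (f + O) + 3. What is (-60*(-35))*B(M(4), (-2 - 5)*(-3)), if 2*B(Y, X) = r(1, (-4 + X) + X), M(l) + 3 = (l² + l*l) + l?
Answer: 44100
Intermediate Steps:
M(l) = -3 + l + 2*l² (M(l) = -3 + ((l² + l*l) + l) = -3 + ((l² + l²) + l) = -3 + (2*l² + l) = -3 + (l + 2*l²) = -3 + l + 2*l²)
r(f, O) = 3 + O + f (r(f, O) = (O + f) + 3 = 3 + O + f)
B(Y, X) = X (B(Y, X) = (3 + ((-4 + X) + X) + 1)/2 = (3 + (-4 + 2*X) + 1)/2 = (2*X)/2 = X)
(-60*(-35))*B(M(4), (-2 - 5)*(-3)) = (-60*(-35))*((-2 - 5)*(-3)) = 2100*(-7*(-3)) = 2100*21 = 44100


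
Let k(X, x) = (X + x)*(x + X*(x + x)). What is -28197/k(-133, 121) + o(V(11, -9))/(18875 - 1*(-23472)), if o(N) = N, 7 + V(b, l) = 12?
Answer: -7497701/102479740 ≈ -0.073163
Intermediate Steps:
V(b, l) = 5 (V(b, l) = -7 + 12 = 5)
k(X, x) = (X + x)*(x + 2*X*x) (k(X, x) = (X + x)*(x + X*(2*x)) = (X + x)*(x + 2*X*x))
-28197/k(-133, 121) + o(V(11, -9))/(18875 - 1*(-23472)) = -28197*1/(121*(-133 + 121 + 2*(-133)**2 + 2*(-133)*121)) + 5/(18875 - 1*(-23472)) = -28197*1/(121*(-133 + 121 + 2*17689 - 32186)) + 5/(18875 + 23472) = -28197*1/(121*(-133 + 121 + 35378 - 32186)) + 5/42347 = -28197/(121*3180) + 5*(1/42347) = -28197/384780 + 5/42347 = -28197*1/384780 + 5/42347 = -9399/128260 + 5/42347 = -7497701/102479740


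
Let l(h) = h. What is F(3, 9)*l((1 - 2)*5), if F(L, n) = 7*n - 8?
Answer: -275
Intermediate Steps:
F(L, n) = -8 + 7*n
F(3, 9)*l((1 - 2)*5) = (-8 + 7*9)*((1 - 2)*5) = (-8 + 63)*(-1*5) = 55*(-5) = -275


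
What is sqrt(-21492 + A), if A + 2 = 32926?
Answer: 2*sqrt(2858) ≈ 106.92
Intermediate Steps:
A = 32924 (A = -2 + 32926 = 32924)
sqrt(-21492 + A) = sqrt(-21492 + 32924) = sqrt(11432) = 2*sqrt(2858)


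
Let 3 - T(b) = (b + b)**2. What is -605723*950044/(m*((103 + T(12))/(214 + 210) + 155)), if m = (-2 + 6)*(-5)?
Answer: 1051709158484/5625 ≈ 1.8697e+8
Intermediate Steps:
T(b) = 3 - 4*b**2 (T(b) = 3 - (b + b)**2 = 3 - (2*b)**2 = 3 - 4*b**2)
m = -20 (m = 4*(-5) = -20)
-605723*950044/(m*((103 + T(12))/(214 + 210) + 155)) = -605723*(-237511/(5*((103 + (3 - 4*12**2))/(214 + 210) + 155))) = -605723*(-237511/(5*((103 + (3 - 4*144))/424 + 155))) = -605723*(-237511/(5*((103 + (3 - 576))*(1/424) + 155))) = -605723*(-237511/(5*((103 - 573)*(1/424) + 155))) = -605723*(-237511/(5*(-470*1/424 + 155))) = -605723*(-237511/(5*(-235/212 + 155))) = -605723/(((32625/212)*(-20))*(1/950044)) = -605723/((-163125/53*1/950044)) = -605723/(-163125/50352332) = -605723*(-50352332/163125) = 1051709158484/5625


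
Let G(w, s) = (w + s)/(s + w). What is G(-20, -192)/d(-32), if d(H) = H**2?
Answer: 1/1024 ≈ 0.00097656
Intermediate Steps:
G(w, s) = 1 (G(w, s) = (s + w)/(s + w) = 1)
G(-20, -192)/d(-32) = 1/(-32)**2 = 1/1024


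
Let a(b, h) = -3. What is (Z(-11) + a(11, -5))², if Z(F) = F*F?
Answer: 13924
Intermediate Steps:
Z(F) = F²
(Z(-11) + a(11, -5))² = ((-11)² - 3)² = (121 - 3)² = 118² = 13924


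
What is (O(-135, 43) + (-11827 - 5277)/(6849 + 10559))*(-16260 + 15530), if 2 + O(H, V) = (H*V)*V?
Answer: 99128293225/544 ≈ 1.8222e+8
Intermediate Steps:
O(H, V) = -2 + H*V² (O(H, V) = -2 + (H*V)*V = -2 + H*V²)
(O(-135, 43) + (-11827 - 5277)/(6849 + 10559))*(-16260 + 15530) = ((-2 - 135*43²) + (-11827 - 5277)/(6849 + 10559))*(-16260 + 15530) = ((-2 - 135*1849) - 17104/17408)*(-730) = ((-2 - 249615) - 17104*1/17408)*(-730) = (-249617 - 1069/1088)*(-730) = -271584365/1088*(-730) = 99128293225/544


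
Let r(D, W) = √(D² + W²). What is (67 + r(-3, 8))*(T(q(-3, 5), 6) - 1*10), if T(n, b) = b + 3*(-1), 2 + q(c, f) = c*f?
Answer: -469 - 7*√73 ≈ -528.81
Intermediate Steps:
q(c, f) = -2 + c*f
T(n, b) = -3 + b (T(n, b) = b - 3 = -3 + b)
(67 + r(-3, 8))*(T(q(-3, 5), 6) - 1*10) = (67 + √((-3)² + 8²))*((-3 + 6) - 1*10) = (67 + √(9 + 64))*(3 - 10) = (67 + √73)*(-7) = -469 - 7*√73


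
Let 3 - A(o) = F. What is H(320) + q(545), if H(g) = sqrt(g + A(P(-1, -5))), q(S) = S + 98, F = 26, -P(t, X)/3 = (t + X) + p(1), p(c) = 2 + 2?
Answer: 643 + 3*sqrt(33) ≈ 660.23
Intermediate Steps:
p(c) = 4
P(t, X) = -12 - 3*X - 3*t (P(t, X) = -3*((t + X) + 4) = -3*((X + t) + 4) = -3*(4 + X + t) = -12 - 3*X - 3*t)
q(S) = 98 + S
A(o) = -23 (A(o) = 3 - 1*26 = 3 - 26 = -23)
H(g) = sqrt(-23 + g) (H(g) = sqrt(g - 23) = sqrt(-23 + g))
H(320) + q(545) = sqrt(-23 + 320) + (98 + 545) = sqrt(297) + 643 = 3*sqrt(33) + 643 = 643 + 3*sqrt(33)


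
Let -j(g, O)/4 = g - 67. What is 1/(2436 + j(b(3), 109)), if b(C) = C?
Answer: 1/2692 ≈ 0.00037147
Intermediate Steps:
j(g, O) = 268 - 4*g (j(g, O) = -4*(g - 67) = -4*(-67 + g) = 268 - 4*g)
1/(2436 + j(b(3), 109)) = 1/(2436 + (268 - 4*3)) = 1/(2436 + (268 - 12)) = 1/(2436 + 256) = 1/2692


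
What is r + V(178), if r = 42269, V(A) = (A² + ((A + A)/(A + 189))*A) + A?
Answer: 27269445/367 ≈ 74304.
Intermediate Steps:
V(A) = A + A² + 2*A²/(189 + A) (V(A) = (A² + ((2*A)/(189 + A))*A) + A = (A² + (2*A/(189 + A))*A) + A = (A² + 2*A²/(189 + A)) + A = A + A² + 2*A²/(189 + A))
r + V(178) = 42269 + 178*(189 + 178² + 192*178)/(189 + 178) = 42269 + 178*(189 + 31684 + 34176)/367 = 42269 + 178*(1/367)*66049 = 42269 + 11756722/367 = 27269445/367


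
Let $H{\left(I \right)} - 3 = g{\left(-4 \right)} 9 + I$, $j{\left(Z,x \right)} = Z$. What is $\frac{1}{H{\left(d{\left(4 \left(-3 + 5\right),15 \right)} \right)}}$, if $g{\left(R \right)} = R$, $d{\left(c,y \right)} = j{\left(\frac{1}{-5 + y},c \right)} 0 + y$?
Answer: $- \frac{1}{18} \approx -0.055556$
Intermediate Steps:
$d{\left(c,y \right)} = y$ ($d{\left(c,y \right)} = \frac{1}{-5 + y} 0 + y = 0 + y = y$)
$H{\left(I \right)} = -33 + I$ ($H{\left(I \right)} = 3 + \left(\left(-4\right) 9 + I\right) = 3 + \left(-36 + I\right) = -33 + I$)
$\frac{1}{H{\left(d{\left(4 \left(-3 + 5\right),15 \right)} \right)}} = \frac{1}{-33 + 15} = \frac{1}{-18} = - \frac{1}{18}$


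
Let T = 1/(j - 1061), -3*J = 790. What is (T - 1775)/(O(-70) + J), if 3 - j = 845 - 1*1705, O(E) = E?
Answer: 351451/66000 ≈ 5.3250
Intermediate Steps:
J = -790/3 (J = -1/3*790 = -790/3 ≈ -263.33)
j = 863 (j = 3 - (845 - 1*1705) = 3 - (845 - 1705) = 3 - 1*(-860) = 3 + 860 = 863)
T = -1/198 (T = 1/(863 - 1061) = 1/(-198) = -1/198 ≈ -0.0050505)
(T - 1775)/(O(-70) + J) = (-1/198 - 1775)/(-70 - 790/3) = -351451/(198*(-1000/3)) = -351451/198*(-3/1000) = 351451/66000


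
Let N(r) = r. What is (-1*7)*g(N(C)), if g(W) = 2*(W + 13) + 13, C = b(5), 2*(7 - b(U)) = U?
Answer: -336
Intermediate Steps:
b(U) = 7 - U/2
C = 9/2 (C = 7 - ½*5 = 7 - 5/2 = 9/2 ≈ 4.5000)
g(W) = 39 + 2*W (g(W) = 2*(13 + W) + 13 = (26 + 2*W) + 13 = 39 + 2*W)
(-1*7)*g(N(C)) = (-1*7)*(39 + 2*(9/2)) = -7*(39 + 9) = -7*48 = -336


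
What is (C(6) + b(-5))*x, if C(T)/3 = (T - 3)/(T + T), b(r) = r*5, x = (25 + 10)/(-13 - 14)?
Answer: 3395/108 ≈ 31.435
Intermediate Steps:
x = -35/27 (x = 35/(-27) = 35*(-1/27) = -35/27 ≈ -1.2963)
b(r) = 5*r
C(T) = 3*(-3 + T)/(2*T) (C(T) = 3*((T - 3)/(T + T)) = 3*((-3 + T)/((2*T))) = 3*((-3 + T)*(1/(2*T))) = 3*((-3 + T)/(2*T)) = 3*(-3 + T)/(2*T))
(C(6) + b(-5))*x = ((3/2)*(-3 + 6)/6 + 5*(-5))*(-35/27) = ((3/2)*(⅙)*3 - 25)*(-35/27) = (¾ - 25)*(-35/27) = -97/4*(-35/27) = 3395/108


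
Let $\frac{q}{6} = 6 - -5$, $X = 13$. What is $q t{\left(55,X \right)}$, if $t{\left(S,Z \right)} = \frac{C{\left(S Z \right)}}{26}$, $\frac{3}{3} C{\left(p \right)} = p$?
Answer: $1815$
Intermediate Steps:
$C{\left(p \right)} = p$
$t{\left(S,Z \right)} = \frac{S Z}{26}$
$q = 66$ ($q = 6 \left(6 - -5\right) = 6 \left(6 + 5\right) = 6 \cdot 11 = 66$)
$q t{\left(55,X \right)} = 66 \cdot \frac{1}{26} \cdot 55 \cdot 13 = 66 \cdot \frac{55}{2} = 1815$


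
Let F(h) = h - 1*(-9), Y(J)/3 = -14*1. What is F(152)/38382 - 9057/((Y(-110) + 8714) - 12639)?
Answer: 348264461/152261394 ≈ 2.2873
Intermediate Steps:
Y(J) = -42 (Y(J) = 3*(-14*1) = 3*(-14) = -42)
F(h) = 9 + h (F(h) = h + 9 = 9 + h)
F(152)/38382 - 9057/((Y(-110) + 8714) - 12639) = (9 + 152)/38382 - 9057/((-42 + 8714) - 12639) = 161*(1/38382) - 9057/(8672 - 12639) = 161/38382 - 9057/(-3967) = 161/38382 - 9057*(-1/3967) = 161/38382 + 9057/3967 = 348264461/152261394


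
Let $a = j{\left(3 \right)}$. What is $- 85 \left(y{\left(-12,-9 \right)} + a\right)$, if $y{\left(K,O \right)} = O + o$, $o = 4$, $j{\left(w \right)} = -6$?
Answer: $935$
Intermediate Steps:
$a = -6$
$y{\left(K,O \right)} = 4 + O$ ($y{\left(K,O \right)} = O + 4 = 4 + O$)
$- 85 \left(y{\left(-12,-9 \right)} + a\right) = - 85 \left(\left(4 - 9\right) - 6\right) = - 85 \left(-5 - 6\right) = \left(-85\right) \left(-11\right) = 935$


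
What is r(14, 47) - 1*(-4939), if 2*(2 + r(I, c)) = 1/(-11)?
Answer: 108613/22 ≈ 4937.0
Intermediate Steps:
r(I, c) = -45/22 (r(I, c) = -2 + (½)/(-11) = -2 + (½)*(-1/11) = -2 - 1/22 = -45/22)
r(14, 47) - 1*(-4939) = -45/22 - 1*(-4939) = -45/22 + 4939 = 108613/22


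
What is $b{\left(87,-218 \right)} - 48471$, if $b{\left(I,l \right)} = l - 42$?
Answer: $-48731$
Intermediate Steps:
$b{\left(I,l \right)} = -42 + l$ ($b{\left(I,l \right)} = l - 42 = -42 + l$)
$b{\left(87,-218 \right)} - 48471 = \left(-42 - 218\right) - 48471 = -260 - 48471 = -48731$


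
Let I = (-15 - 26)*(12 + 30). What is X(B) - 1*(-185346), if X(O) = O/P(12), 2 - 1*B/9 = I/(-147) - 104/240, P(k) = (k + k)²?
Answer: 2491048291/13440 ≈ 1.8535e+5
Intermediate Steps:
P(k) = 4*k² (P(k) = (2*k)² = 4*k²)
I = -1722 (I = -41*42 = -1722)
B = -5847/70 (B = 18 - 9*(-1722/(-147) - 104/240) = 18 - 9*(-1722*(-1/147) - 104*1/240) = 18 - 9*(82/7 - 13/30) = 18 - 9*2369/210 = 18 - 7107/70 = -5847/70 ≈ -83.529)
X(O) = O/576 (X(O) = O/((4*12²)) = O/((4*144)) = O/576)
X(B) - 1*(-185346) = (1/576)*(-5847/70) - 1*(-185346) = -1949/13440 + 185346 = 2491048291/13440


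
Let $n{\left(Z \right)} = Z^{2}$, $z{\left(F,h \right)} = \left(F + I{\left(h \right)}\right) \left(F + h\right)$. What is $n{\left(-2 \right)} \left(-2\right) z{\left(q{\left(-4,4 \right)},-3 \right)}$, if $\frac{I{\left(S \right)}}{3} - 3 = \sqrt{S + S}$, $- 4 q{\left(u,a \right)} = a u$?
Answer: $-104 - 24 i \sqrt{6} \approx -104.0 - 58.788 i$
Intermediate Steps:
$q{\left(u,a \right)} = - \frac{a u}{4}$
$I{\left(S \right)} = 9 + 3 \sqrt{2} \sqrt{S}$ ($I{\left(S \right)} = 9 + 3 \sqrt{S + S} = 9 + 3 \sqrt{2 S} = 9 + 3 \sqrt{2} \sqrt{S}$)
$z{\left(F,h \right)} = \left(F + h\right) \left(9 + F + 3 \sqrt{2} \sqrt{h}\right)$ ($z{\left(F,h \right)} = \left(F + \left(9 + 3 \sqrt{2} \sqrt{h}\right)\right) \left(F + h\right) = \left(9 + F + 3 \sqrt{2} \sqrt{h}\right) \left(F + h\right) = \left(F + h\right) \left(9 + F + 3 \sqrt{2} \sqrt{h}\right)$)
$n{\left(-2 \right)} \left(-2\right) z{\left(q{\left(-4,4 \right)},-3 \right)} = \left(-2\right)^{2} \left(-2\right) \left(\left(\left(- \frac{1}{4}\right) 4 \left(-4\right)\right)^{2} + \left(- \frac{1}{4}\right) 4 \left(-4\right) \left(-3\right) + 3 \left(\left(- \frac{1}{4}\right) 4 \left(-4\right)\right) \left(3 + \sqrt{2} \sqrt{-3}\right) + 3 \left(-3\right) \left(3 + \sqrt{2} \sqrt{-3}\right)\right) = 4 \left(-2\right) \left(4^{2} + 4 \left(-3\right) + 3 \cdot 4 \left(3 + \sqrt{2} i \sqrt{3}\right) + 3 \left(-3\right) \left(3 + \sqrt{2} i \sqrt{3}\right)\right) = - 8 \left(16 - 12 + 3 \cdot 4 \left(3 + i \sqrt{6}\right) + 3 \left(-3\right) \left(3 + i \sqrt{6}\right)\right) = - 8 \left(16 - 12 + \left(36 + 12 i \sqrt{6}\right) - \left(27 + 9 i \sqrt{6}\right)\right) = - 8 \left(13 + 3 i \sqrt{6}\right) = -104 - 24 i \sqrt{6}$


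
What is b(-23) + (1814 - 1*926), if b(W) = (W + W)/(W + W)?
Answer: 889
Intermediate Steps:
b(W) = 1 (b(W) = (2*W)/((2*W)) = (2*W)*(1/(2*W)) = 1)
b(-23) + (1814 - 1*926) = 1 + (1814 - 1*926) = 1 + (1814 - 926) = 1 + 888 = 889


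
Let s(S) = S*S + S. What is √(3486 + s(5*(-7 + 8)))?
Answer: 2*√879 ≈ 59.296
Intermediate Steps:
s(S) = S + S² (s(S) = S² + S = S + S²)
√(3486 + s(5*(-7 + 8))) = √(3486 + (5*(-7 + 8))*(1 + 5*(-7 + 8))) = √(3486 + (5*1)*(1 + 5*1)) = √(3486 + 5*(1 + 5)) = √(3486 + 5*6) = √(3486 + 30) = √3516 = 2*√879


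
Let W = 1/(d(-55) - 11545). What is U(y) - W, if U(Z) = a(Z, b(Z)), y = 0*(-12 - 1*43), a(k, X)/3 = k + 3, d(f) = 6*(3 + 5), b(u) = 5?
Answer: 103474/11497 ≈ 9.0001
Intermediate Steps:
d(f) = 48 (d(f) = 6*8 = 48)
a(k, X) = 9 + 3*k (a(k, X) = 3*(k + 3) = 3*(3 + k) = 9 + 3*k)
y = 0 (y = 0*(-12 - 43) = 0*(-55) = 0)
U(Z) = 9 + 3*Z
W = -1/11497 (W = 1/(48 - 11545) = 1/(-11497) = -1/11497 ≈ -8.6979e-5)
U(y) - W = (9 + 3*0) - 1*(-1/11497) = (9 + 0) + 1/11497 = 9 + 1/11497 = 103474/11497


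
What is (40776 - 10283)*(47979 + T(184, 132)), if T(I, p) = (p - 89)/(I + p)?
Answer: 462316783651/316 ≈ 1.4630e+9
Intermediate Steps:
T(I, p) = (-89 + p)/(I + p)
(40776 - 10283)*(47979 + T(184, 132)) = (40776 - 10283)*(47979 + (-89 + 132)/(184 + 132)) = 30493*(47979 + 43/316) = 30493*(15161407/316) = 462316783651/316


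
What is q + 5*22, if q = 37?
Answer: 147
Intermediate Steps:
q + 5*22 = 37 + 5*22 = 37 + 110 = 147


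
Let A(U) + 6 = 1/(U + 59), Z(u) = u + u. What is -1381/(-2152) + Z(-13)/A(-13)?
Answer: 2953567/591800 ≈ 4.9908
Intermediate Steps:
Z(u) = 2*u
A(U) = -6 + 1/(59 + U) (A(U) = -6 + 1/(U + 59) = -6 + 1/(59 + U))
-1381/(-2152) + Z(-13)/A(-13) = -1381/(-2152) + (2*(-13))/(((-353 - 6*(-13))/(59 - 13))) = -1381*(-1/2152) - 26*46/(-353 + 78) = 1381/2152 - 26/((1/46)*(-275)) = 1381/2152 - 26/(-275/46) = 1381/2152 - 26*(-46/275) = 1381/2152 + 1196/275 = 2953567/591800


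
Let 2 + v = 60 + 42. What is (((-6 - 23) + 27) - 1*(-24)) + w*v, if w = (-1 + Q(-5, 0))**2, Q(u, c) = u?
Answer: 3622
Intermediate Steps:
v = 100 (v = -2 + (60 + 42) = -2 + 102 = 100)
w = 36 (w = (-1 - 5)**2 = (-6)**2 = 36)
(((-6 - 23) + 27) - 1*(-24)) + w*v = (((-6 - 23) + 27) - 1*(-24)) + 36*100 = ((-29 + 27) + 24) + 3600 = (-2 + 24) + 3600 = 22 + 3600 = 3622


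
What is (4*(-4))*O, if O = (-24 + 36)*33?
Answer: -6336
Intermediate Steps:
O = 396 (O = 12*33 = 396)
(4*(-4))*O = (4*(-4))*396 = -16*396 = -6336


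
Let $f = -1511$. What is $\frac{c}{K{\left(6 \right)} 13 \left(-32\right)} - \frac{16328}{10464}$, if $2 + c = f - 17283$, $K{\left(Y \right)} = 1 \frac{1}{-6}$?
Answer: $- \frac{1159063}{4251} \approx -272.66$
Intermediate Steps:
$K{\left(Y \right)} = - \frac{1}{6}$ ($K{\left(Y \right)} = 1 \left(- \frac{1}{6}\right) = - \frac{1}{6}$)
$c = -18796$ ($c = -2 - 18794 = -18796$)
$\frac{c}{K{\left(6 \right)} 13 \left(-32\right)} - \frac{16328}{10464} = - \frac{18796}{\left(- \frac{1}{6}\right) 13 \left(-32\right)} - \frac{16328}{10464} = - \frac{18796}{\left(- \frac{13}{6}\right) \left(-32\right)} - \frac{2041}{1308} = - \frac{18796}{\frac{208}{3}} - \frac{2041}{1308} = \left(-18796\right) \frac{3}{208} - \frac{2041}{1308} = - \frac{14097}{52} - \frac{2041}{1308} = - \frac{1159063}{4251}$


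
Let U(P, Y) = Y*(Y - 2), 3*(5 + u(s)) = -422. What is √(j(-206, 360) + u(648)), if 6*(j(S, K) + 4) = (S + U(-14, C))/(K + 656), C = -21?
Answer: I*√347506671/1524 ≈ 12.232*I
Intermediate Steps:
u(s) = -437/3 (u(s) = -5 + (⅓)*(-422) = -5 - 422/3 = -437/3)
U(P, Y) = Y*(-2 + Y)
j(S, K) = -4 + (483 + S)/(6*(656 + K)) (j(S, K) = -4 + ((S - 21*(-2 - 21))/(K + 656))/6 = -4 + ((S - 21*(-23))/(656 + K))/6 = -4 + ((S + 483)/(656 + K))/6 = -4 + ((483 + S)/(656 + K))/6 = -4 + (483 + S)/(6*(656 + K)))
√(j(-206, 360) + u(648)) = √((-15261 - 206 - 24*360)/(6*(656 + 360)) - 437/3) = √((⅙)*(-15261 - 206 - 8640)/1016 - 437/3) = √((⅙)*(1/1016)*(-24107) - 437/3) = √(-24107/6096 - 437/3) = √(-912091/6096) = I*√347506671/1524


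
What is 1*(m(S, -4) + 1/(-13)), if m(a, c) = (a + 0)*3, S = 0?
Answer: -1/13 ≈ -0.076923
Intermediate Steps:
m(a, c) = 3*a (m(a, c) = a*3 = 3*a)
1*(m(S, -4) + 1/(-13)) = 1*(3*0 + 1/(-13)) = 1*(0 - 1/13) = 1*(-1/13) = -1/13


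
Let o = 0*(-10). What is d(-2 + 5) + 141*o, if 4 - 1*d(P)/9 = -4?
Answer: 72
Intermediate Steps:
d(P) = 72 (d(P) = 36 - 9*(-4) = 36 + 36 = 72)
o = 0
d(-2 + 5) + 141*o = 72 + 141*0 = 72 + 0 = 72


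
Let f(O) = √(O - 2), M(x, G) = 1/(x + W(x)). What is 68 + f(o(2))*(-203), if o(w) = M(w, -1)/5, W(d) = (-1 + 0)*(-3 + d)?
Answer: 68 - 203*I*√435/15 ≈ 68.0 - 282.26*I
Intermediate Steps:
W(d) = 3 - d (W(d) = -(-3 + d) = 3 - d)
M(x, G) = ⅓ (M(x, G) = 1/(x + (3 - x)) = 1/3 = ⅓)
o(w) = 1/15 (o(w) = (⅓)/5 = (⅓)*(⅕) = 1/15)
f(O) = √(-2 + O)
68 + f(o(2))*(-203) = 68 + √(-2 + 1/15)*(-203) = 68 + √(-29/15)*(-203) = 68 + (I*√435/15)*(-203) = 68 - 203*I*√435/15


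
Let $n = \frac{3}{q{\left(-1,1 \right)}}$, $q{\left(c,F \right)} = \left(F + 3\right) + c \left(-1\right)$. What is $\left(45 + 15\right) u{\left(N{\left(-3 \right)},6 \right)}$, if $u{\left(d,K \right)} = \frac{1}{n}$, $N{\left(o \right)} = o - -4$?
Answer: $100$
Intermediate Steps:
$q{\left(c,F \right)} = 3 + F - c$ ($q{\left(c,F \right)} = \left(3 + F\right) - c = 3 + F - c$)
$N{\left(o \right)} = 4 + o$ ($N{\left(o \right)} = o + 4 = 4 + o$)
$n = \frac{3}{5}$ ($n = \frac{3}{3 + 1 - -1} = \frac{3}{3 + 1 + 1} = \frac{3}{5} \approx 0.6$)
$u{\left(d,K \right)} = \frac{5}{3}$ ($u{\left(d,K \right)} = \frac{1}{\frac{3}{5}} = \frac{5}{3}$)
$\left(45 + 15\right) u{\left(N{\left(-3 \right)},6 \right)} = \left(45 + 15\right) \frac{5}{3} = 60 \cdot \frac{5}{3} = 100$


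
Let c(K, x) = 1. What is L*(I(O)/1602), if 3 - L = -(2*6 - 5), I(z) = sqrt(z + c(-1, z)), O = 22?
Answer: 5*sqrt(23)/801 ≈ 0.029937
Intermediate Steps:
I(z) = sqrt(1 + z) (I(z) = sqrt(z + 1) = sqrt(1 + z))
L = 10 (L = 3 - (-1)*(2*6 - 5) = 3 - (-1)*(12 - 5) = 3 - (-1)*7 = 3 - 1*(-7) = 3 + 7 = 10)
L*(I(O)/1602) = 10*(sqrt(1 + 22)/1602) = 10*(sqrt(23)*(1/1602)) = 10*(sqrt(23)/1602) = 5*sqrt(23)/801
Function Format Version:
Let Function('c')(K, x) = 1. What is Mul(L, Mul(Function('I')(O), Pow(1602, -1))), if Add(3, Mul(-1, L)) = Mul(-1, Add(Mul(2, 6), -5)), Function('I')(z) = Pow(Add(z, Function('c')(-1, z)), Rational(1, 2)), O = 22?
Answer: Mul(Rational(5, 801), Pow(23, Rational(1, 2))) ≈ 0.029937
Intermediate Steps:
Function('I')(z) = Pow(Add(1, z), Rational(1, 2)) (Function('I')(z) = Pow(Add(z, 1), Rational(1, 2)) = Pow(Add(1, z), Rational(1, 2)))
L = 10 (L = Add(3, Mul(-1, Mul(-1, Add(Mul(2, 6), -5)))) = Add(3, Mul(-1, Mul(-1, Add(12, -5)))) = Add(3, Mul(-1, Mul(-1, 7))) = Add(3, Mul(-1, -7)) = Add(3, 7) = 10)
Mul(L, Mul(Function('I')(O), Pow(1602, -1))) = Mul(10, Mul(Pow(Add(1, 22), Rational(1, 2)), Pow(1602, -1))) = Mul(10, Mul(Pow(23, Rational(1, 2)), Rational(1, 1602))) = Mul(10, Mul(Rational(1, 1602), Pow(23, Rational(1, 2)))) = Mul(Rational(5, 801), Pow(23, Rational(1, 2)))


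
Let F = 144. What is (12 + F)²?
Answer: 24336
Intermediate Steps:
(12 + F)² = (12 + 144)² = 156² = 24336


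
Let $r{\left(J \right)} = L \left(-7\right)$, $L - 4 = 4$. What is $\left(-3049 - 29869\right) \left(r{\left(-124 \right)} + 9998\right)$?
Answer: $-327270756$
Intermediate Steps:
$L = 8$ ($L = 4 + 4 = 8$)
$r{\left(J \right)} = -56$ ($r{\left(J \right)} = 8 \left(-7\right) = -56$)
$\left(-3049 - 29869\right) \left(r{\left(-124 \right)} + 9998\right) = \left(-3049 - 29869\right) \left(-56 + 9998\right) = \left(-32918\right) 9942 = -327270756$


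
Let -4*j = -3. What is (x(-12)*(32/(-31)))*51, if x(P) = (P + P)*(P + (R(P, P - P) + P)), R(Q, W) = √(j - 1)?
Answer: -940032/31 + 19584*I/31 ≈ -30324.0 + 631.74*I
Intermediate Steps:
j = ¾ (j = -¼*(-3) = ¾ ≈ 0.75000)
R(Q, W) = I/2 (R(Q, W) = √(¾ - 1) = √(-¼) = I/2)
x(P) = 2*P*(I/2 + 2*P) (x(P) = (P + P)*(P + (I/2 + P)) = (2*P)*(P + (P + I/2)) = (2*P)*(I/2 + 2*P) = 2*P*(I/2 + 2*P))
(x(-12)*(32/(-31)))*51 = ((-12*(I + 4*(-12)))*(32/(-31)))*51 = ((-12*(I - 48))*(32*(-1/31)))*51 = (-12*(-48 + I)*(-32/31))*51 = ((576 - 12*I)*(-32/31))*51 = (-18432/31 + 384*I/31)*51 = -940032/31 + 19584*I/31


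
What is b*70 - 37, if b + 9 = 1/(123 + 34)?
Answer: -104649/157 ≈ -666.55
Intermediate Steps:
b = -1412/157 (b = -9 + 1/(123 + 34) = -9 + 1/157 = -1412/157 ≈ -8.9936)
b*70 - 37 = -1412/157*70 - 37 = -98840/157 - 37 = -104649/157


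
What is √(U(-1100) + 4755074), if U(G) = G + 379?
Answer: √4754353 ≈ 2180.4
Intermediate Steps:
U(G) = 379 + G
√(U(-1100) + 4755074) = √((379 - 1100) + 4755074) = √(-721 + 4755074) = √4754353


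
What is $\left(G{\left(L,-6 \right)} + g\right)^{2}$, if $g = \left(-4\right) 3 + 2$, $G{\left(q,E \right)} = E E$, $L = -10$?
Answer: $676$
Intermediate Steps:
$G{\left(q,E \right)} = E^{2}$
$g = -10$ ($g = -12 + 2 = -10$)
$\left(G{\left(L,-6 \right)} + g\right)^{2} = \left(\left(-6\right)^{2} - 10\right)^{2} = \left(36 - 10\right)^{2} = 26^{2} = 676$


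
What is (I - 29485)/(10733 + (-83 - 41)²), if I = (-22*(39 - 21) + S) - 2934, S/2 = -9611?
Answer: -52037/26109 ≈ -1.9931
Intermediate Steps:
S = -19222 (S = 2*(-9611) = -19222)
I = -22552 (I = (-22*(39 - 21) - 19222) - 2934 = (-22*18 - 19222) - 2934 = (-396 - 19222) - 2934 = -19618 - 2934 = -22552)
(I - 29485)/(10733 + (-83 - 41)²) = (-22552 - 29485)/(10733 + (-83 - 41)²) = -52037/(10733 + (-124)²) = -52037/(10733 + 15376) = -52037/26109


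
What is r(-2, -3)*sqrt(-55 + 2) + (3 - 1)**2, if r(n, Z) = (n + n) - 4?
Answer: 4 - 8*I*sqrt(53) ≈ 4.0 - 58.241*I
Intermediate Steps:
r(n, Z) = -4 + 2*n (r(n, Z) = 2*n - 4 = -4 + 2*n)
r(-2, -3)*sqrt(-55 + 2) + (3 - 1)**2 = (-4 + 2*(-2))*sqrt(-55 + 2) + (3 - 1)**2 = (-4 - 4)*sqrt(-53) + 2**2 = -8*I*sqrt(53) + 4 = 4 - 8*I*sqrt(53)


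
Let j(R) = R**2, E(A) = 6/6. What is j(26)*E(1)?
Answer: 676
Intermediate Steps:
E(A) = 1 (E(A) = 6*(1/6) = 1)
j(26)*E(1) = 26**2*1 = 676*1 = 676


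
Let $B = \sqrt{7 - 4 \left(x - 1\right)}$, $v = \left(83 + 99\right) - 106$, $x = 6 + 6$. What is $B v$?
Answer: $76 i \sqrt{37} \approx 462.29 i$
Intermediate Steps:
$x = 12$
$v = 76$ ($v = 182 - 106 = 76$)
$B = i \sqrt{37}$ ($B = \sqrt{7 - 4 \left(12 - 1\right)} = \sqrt{7 - 44} = \sqrt{-37} = i \sqrt{37} \approx 6.0828 i$)
$B v = i \sqrt{37} \cdot 76 = 76 i \sqrt{37}$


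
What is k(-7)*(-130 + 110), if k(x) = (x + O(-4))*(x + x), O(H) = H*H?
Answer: 2520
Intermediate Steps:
O(H) = H²
k(x) = 2*x*(16 + x) (k(x) = (x + (-4)²)*(x + x) = (x + 16)*(2*x) = (16 + x)*(2*x) = 2*x*(16 + x))
k(-7)*(-130 + 110) = (2*(-7)*(16 - 7))*(-130 + 110) = (2*(-7)*9)*(-20) = -126*(-20) = 2520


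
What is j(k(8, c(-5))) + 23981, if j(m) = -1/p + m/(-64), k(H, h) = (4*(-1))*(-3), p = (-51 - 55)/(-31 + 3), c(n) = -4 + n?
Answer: 20335505/848 ≈ 23981.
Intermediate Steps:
p = 53/14 (p = -106/(-28) = -106*(-1/28) = 53/14 ≈ 3.7857)
k(H, h) = 12 (k(H, h) = -4*(-3) = 12)
j(m) = -14/53 - m/64 (j(m) = -1/53/14 + m/(-64) = -1*14/53 + m*(-1/64) = -14/53 - m/64)
j(k(8, c(-5))) + 23981 = (-14/53 - 1/64*12) + 23981 = (-14/53 - 3/16) + 23981 = -383/848 + 23981 = 20335505/848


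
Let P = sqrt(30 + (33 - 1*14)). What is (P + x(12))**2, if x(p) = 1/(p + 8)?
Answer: 19881/400 ≈ 49.703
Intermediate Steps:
P = 7 (P = sqrt(30 + (33 - 14)) = sqrt(30 + 19) = sqrt(49) = 7)
x(p) = 1/(8 + p)
(P + x(12))**2 = (7 + 1/(8 + 12))**2 = (7 + 1/20)**2 = (141/20)**2 = 19881/400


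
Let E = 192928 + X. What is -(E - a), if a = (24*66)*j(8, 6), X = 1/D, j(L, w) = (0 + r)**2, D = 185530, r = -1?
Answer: -35500052321/185530 ≈ -1.9134e+5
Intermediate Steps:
j(L, w) = 1 (j(L, w) = (0 - 1)**2 = (-1)**2 = 1)
X = 1/185530 ≈ 5.3900e-6
a = 1584 (a = (24*66)*1 = 1584*1 = 1584)
E = 35793931841/185530 (E = 192928 + 1/185530 = 35793931841/185530 ≈ 1.9293e+5)
-(E - a) = -(35793931841/185530 - 1*1584) = -(35793931841/185530 - 1584) = -1*35500052321/185530 = -35500052321/185530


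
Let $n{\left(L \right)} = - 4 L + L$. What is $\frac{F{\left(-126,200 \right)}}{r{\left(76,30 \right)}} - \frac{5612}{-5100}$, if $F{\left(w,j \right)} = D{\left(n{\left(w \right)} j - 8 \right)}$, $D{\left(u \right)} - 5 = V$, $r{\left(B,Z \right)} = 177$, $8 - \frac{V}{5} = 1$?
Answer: $\frac{33259}{25075} \approx 1.3264$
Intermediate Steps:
$n{\left(L \right)} = - 3 L$
$V = 35$ ($V = 40 - 5 = 35$)
$D{\left(u \right)} = 40$ ($D{\left(u \right)} = 5 + 35 = 40$)
$F{\left(w,j \right)} = 40$
$\frac{F{\left(-126,200 \right)}}{r{\left(76,30 \right)}} - \frac{5612}{-5100} = \frac{40}{177} - \frac{5612}{-5100} = 40 \cdot \frac{1}{177} - - \frac{1403}{1275} = \frac{40}{177} + \frac{1403}{1275} = \frac{33259}{25075}$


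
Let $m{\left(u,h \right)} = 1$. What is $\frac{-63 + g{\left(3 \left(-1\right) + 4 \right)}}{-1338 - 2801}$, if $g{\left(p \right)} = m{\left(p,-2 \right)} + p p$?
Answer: $\frac{61}{4139} \approx 0.014738$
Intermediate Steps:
$g{\left(p \right)} = 1 + p^{2}$ ($g{\left(p \right)} = 1 + p p = 1 + p^{2}$)
$\frac{-63 + g{\left(3 \left(-1\right) + 4 \right)}}{-1338 - 2801} = \frac{-63 + \left(1 + \left(3 \left(-1\right) + 4\right)^{2}\right)}{-1338 - 2801} = \frac{-63 + \left(1 + \left(-3 + 4\right)^{2}\right)}{-4139} = \left(-63 + \left(1 + 1^{2}\right)\right) \left(- \frac{1}{4139}\right) = \left(-63 + \left(1 + 1\right)\right) \left(- \frac{1}{4139}\right) = \left(-63 + 2\right) \left(- \frac{1}{4139}\right) = \left(-61\right) \left(- \frac{1}{4139}\right) = \frac{61}{4139}$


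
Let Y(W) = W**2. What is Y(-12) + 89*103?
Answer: 9311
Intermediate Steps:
Y(-12) + 89*103 = (-12)**2 + 89*103 = 144 + 9167 = 9311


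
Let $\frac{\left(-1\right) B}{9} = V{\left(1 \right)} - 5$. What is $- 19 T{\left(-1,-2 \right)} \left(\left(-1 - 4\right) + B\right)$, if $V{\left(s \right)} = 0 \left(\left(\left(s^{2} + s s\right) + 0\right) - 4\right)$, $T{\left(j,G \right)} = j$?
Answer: $760$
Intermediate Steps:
$V{\left(s \right)} = 0$ ($V{\left(s \right)} = 0 \left(\left(\left(s^{2} + s^{2}\right) + 0\right) - 4\right) = 0 \left(\left(2 s^{2} + 0\right) - 4\right) = 0 \left(2 s^{2} - 4\right) = 0 \left(-4 + 2 s^{2}\right) = 0$)
$B = 45$ ($B = - 9 \left(0 - 5\right) = \left(-9\right) \left(-5\right) = 45$)
$- 19 T{\left(-1,-2 \right)} \left(\left(-1 - 4\right) + B\right) = \left(-19\right) \left(-1\right) \left(\left(-1 - 4\right) + 45\right) = 19 \left(\left(-1 - 4\right) + 45\right) = 19 \left(-5 + 45\right) = 19 \cdot 40 = 760$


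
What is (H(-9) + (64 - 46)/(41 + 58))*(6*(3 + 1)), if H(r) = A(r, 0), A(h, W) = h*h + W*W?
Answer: 21432/11 ≈ 1948.4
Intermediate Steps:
A(h, W) = W**2 + h**2 (A(h, W) = h**2 + W**2 = W**2 + h**2)
H(r) = r**2 (H(r) = 0**2 + r**2 = 0 + r**2 = r**2)
(H(-9) + (64 - 46)/(41 + 58))*(6*(3 + 1)) = ((-9)**2 + (64 - 46)/(41 + 58))*(6*(3 + 1)) = (81 + 18/99)*(6*4) = (81 + 18*(1/99))*24 = (81 + 2/11)*24 = (893/11)*24 = 21432/11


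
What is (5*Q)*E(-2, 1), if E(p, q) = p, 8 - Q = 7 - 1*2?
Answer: -30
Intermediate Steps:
Q = 3 (Q = 8 - (7 - 1*2) = 8 - (7 - 2) = 8 - 1*5 = 8 - 5 = 3)
(5*Q)*E(-2, 1) = (5*3)*(-2) = 15*(-2) = -30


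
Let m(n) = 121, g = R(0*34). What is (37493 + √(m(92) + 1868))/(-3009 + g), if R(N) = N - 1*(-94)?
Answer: -37493/2915 - 3*√221/2915 ≈ -12.877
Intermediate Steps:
R(N) = 94 + N (R(N) = N + 94 = 94 + N)
g = 94 (g = 94 + 0*34 = 94 + 0 = 94)
(37493 + √(m(92) + 1868))/(-3009 + g) = (37493 + √(121 + 1868))/(-3009 + 94) = (37493 + √1989)/(-2915) = (37493 + 3*√221)*(-1/2915) = -37493/2915 - 3*√221/2915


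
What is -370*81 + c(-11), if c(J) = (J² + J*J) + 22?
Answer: -29706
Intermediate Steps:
c(J) = 22 + 2*J² (c(J) = (J² + J²) + 22 = 2*J² + 22 = 22 + 2*J²)
-370*81 + c(-11) = -370*81 + (22 + 2*(-11)²) = -29970 + (22 + 2*121) = -29970 + (22 + 242) = -29970 + 264 = -29706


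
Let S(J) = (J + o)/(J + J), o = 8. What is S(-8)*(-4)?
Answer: 0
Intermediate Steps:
S(J) = (8 + J)/(2*J) (S(J) = (J + 8)/(J + J) = (8 + J)/((2*J)) = (8 + J)*(1/(2*J)) = (8 + J)/(2*J))
S(-8)*(-4) = ((½)*(8 - 8)/(-8))*(-4) = ((½)*(-⅛)*0)*(-4) = 0*(-4) = 0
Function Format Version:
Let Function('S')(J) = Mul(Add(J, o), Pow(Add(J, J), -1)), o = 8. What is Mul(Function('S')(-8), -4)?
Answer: 0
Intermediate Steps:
Function('S')(J) = Mul(Rational(1, 2), Pow(J, -1), Add(8, J)) (Function('S')(J) = Mul(Add(J, 8), Pow(Add(J, J), -1)) = Mul(Add(8, J), Pow(Mul(2, J), -1)) = Mul(Add(8, J), Mul(Rational(1, 2), Pow(J, -1))) = Mul(Rational(1, 2), Pow(J, -1), Add(8, J)))
Mul(Function('S')(-8), -4) = Mul(Mul(Rational(1, 2), Pow(-8, -1), Add(8, -8)), -4) = Mul(Mul(Rational(1, 2), Rational(-1, 8), 0), -4) = Mul(0, -4) = 0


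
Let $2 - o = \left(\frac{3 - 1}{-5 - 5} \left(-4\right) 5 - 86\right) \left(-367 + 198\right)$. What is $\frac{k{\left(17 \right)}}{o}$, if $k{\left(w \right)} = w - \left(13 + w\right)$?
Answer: $\frac{13}{13856} \approx 0.00093822$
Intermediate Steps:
$k{\left(w \right)} = -13$
$o = -13856$ ($o = 2 - \left(\frac{3 - 1}{-5 - 5} \left(-4\right) 5 - 86\right) \left(-367 + 198\right) = 2 - \left(\frac{2}{-10} \left(-4\right) 5 - 86\right) \left(-169\right) = 2 - \left(2 \left(- \frac{1}{10}\right) \left(-4\right) 5 - 86\right) \left(-169\right) = 2 - \left(\left(- \frac{1}{5}\right) \left(-4\right) 5 - 86\right) \left(-169\right) = 2 - \left(\frac{4}{5} \cdot 5 - 86\right) \left(-169\right) = 2 - \left(4 - 86\right) \left(-169\right) = 2 - \left(-82\right) \left(-169\right) = 2 - 13858 = -13856$)
$\frac{k{\left(17 \right)}}{o} = - \frac{13}{-13856} = \left(-13\right) \left(- \frac{1}{13856}\right) = \frac{13}{13856}$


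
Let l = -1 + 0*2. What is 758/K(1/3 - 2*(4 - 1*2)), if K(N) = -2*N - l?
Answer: 2274/25 ≈ 90.960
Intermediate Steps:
l = -1 (l = -1 + 0 = -1)
K(N) = 1 - 2*N (K(N) = -2*N - 1*(-1) = -2*N + 1 = 1 - 2*N)
758/K(1/3 - 2*(4 - 1*2)) = 758/(1 - 2*(1/3 - 2*(4 - 1*2))) = 758/(1 - 2*(⅓ - 2*(4 - 2))) = 758/(1 - 2*(⅓ - 2*2)) = 758/(1 - 2*(⅓ - 4)) = 758/(1 - 2*(-11/3)) = 758/(1 + 22/3) = 758/(25/3) = 758*(3/25) = 2274/25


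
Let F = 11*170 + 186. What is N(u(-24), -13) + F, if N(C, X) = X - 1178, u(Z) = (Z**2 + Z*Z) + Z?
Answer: 865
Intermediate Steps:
u(Z) = Z + 2*Z**2 (u(Z) = (Z**2 + Z**2) + Z = 2*Z**2 + Z = Z + 2*Z**2)
F = 2056 (F = 1870 + 186 = 2056)
N(C, X) = -1178 + X
N(u(-24), -13) + F = (-1178 - 13) + 2056 = -1191 + 2056 = 865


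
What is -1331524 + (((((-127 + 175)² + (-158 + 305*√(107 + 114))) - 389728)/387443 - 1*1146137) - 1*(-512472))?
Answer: -761399109309/387443 + 305*√221/387443 ≈ -1.9652e+6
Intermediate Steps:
-1331524 + (((((-127 + 175)² + (-158 + 305*√(107 + 114))) - 389728)/387443 - 1*1146137) - 1*(-512472)) = -1331524 + ((((48² + (-158 + 305*√221)) - 389728)*(1/387443) - 1146137) + 512472) = -1331524 + ((((2304 + (-158 + 305*√221)) - 389728)*(1/387443) - 1146137) + 512472) = -1331524 + ((((2146 + 305*√221) - 389728)*(1/387443) - 1146137) + 512472) = -1331524 + (((-387582 + 305*√221)*(1/387443) - 1146137) + 512472) = -1331524 + (((-387582/387443 + 305*√221/387443) - 1146137) + 512472) = -1331524 + ((-444063145273/387443 + 305*√221/387443) + 512472) = -1331524 + (-245509456177/387443 + 305*√221/387443) = -761399109309/387443 + 305*√221/387443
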